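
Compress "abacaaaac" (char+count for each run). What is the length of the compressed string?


Input: abacaaaac
Runs:
  'a' x 1 => "a1"
  'b' x 1 => "b1"
  'a' x 1 => "a1"
  'c' x 1 => "c1"
  'a' x 4 => "a4"
  'c' x 1 => "c1"
Compressed: "a1b1a1c1a4c1"
Compressed length: 12

12


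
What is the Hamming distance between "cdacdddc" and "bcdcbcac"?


Comparing "cdacdddc" and "bcdcbcac" position by position:
  Position 0: 'c' vs 'b' => differ
  Position 1: 'd' vs 'c' => differ
  Position 2: 'a' vs 'd' => differ
  Position 3: 'c' vs 'c' => same
  Position 4: 'd' vs 'b' => differ
  Position 5: 'd' vs 'c' => differ
  Position 6: 'd' vs 'a' => differ
  Position 7: 'c' vs 'c' => same
Total differences (Hamming distance): 6

6


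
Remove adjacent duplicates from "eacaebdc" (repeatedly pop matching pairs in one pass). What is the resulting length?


Input: eacaebdc
Stack-based adjacent duplicate removal:
  Read 'e': push. Stack: e
  Read 'a': push. Stack: ea
  Read 'c': push. Stack: eac
  Read 'a': push. Stack: eaca
  Read 'e': push. Stack: eacae
  Read 'b': push. Stack: eacaeb
  Read 'd': push. Stack: eacaebd
  Read 'c': push. Stack: eacaebdc
Final stack: "eacaebdc" (length 8)

8


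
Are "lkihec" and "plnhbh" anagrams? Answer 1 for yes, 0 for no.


Strings: "lkihec", "plnhbh"
Sorted first:  cehikl
Sorted second: bhhlnp
Differ at position 0: 'c' vs 'b' => not anagrams

0


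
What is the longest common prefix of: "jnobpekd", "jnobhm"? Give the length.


Words: jnobpekd, jnobhm
  Position 0: all 'j' => match
  Position 1: all 'n' => match
  Position 2: all 'o' => match
  Position 3: all 'b' => match
  Position 4: ('p', 'h') => mismatch, stop
LCP = "jnob" (length 4)

4


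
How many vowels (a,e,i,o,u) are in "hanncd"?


Input: hanncd
Checking each character:
  'h' at position 0: consonant
  'a' at position 1: vowel (running total: 1)
  'n' at position 2: consonant
  'n' at position 3: consonant
  'c' at position 4: consonant
  'd' at position 5: consonant
Total vowels: 1

1


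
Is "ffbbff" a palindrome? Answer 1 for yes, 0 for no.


Input: ffbbff
Reversed: ffbbff
  Compare pos 0 ('f') with pos 5 ('f'): match
  Compare pos 1 ('f') with pos 4 ('f'): match
  Compare pos 2 ('b') with pos 3 ('b'): match
Result: palindrome

1


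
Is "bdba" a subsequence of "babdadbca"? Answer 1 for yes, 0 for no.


Check if "bdba" is a subsequence of "babdadbca"
Greedy scan:
  Position 0 ('b'): matches sub[0] = 'b'
  Position 1 ('a'): no match needed
  Position 2 ('b'): no match needed
  Position 3 ('d'): matches sub[1] = 'd'
  Position 4 ('a'): no match needed
  Position 5 ('d'): no match needed
  Position 6 ('b'): matches sub[2] = 'b'
  Position 7 ('c'): no match needed
  Position 8 ('a'): matches sub[3] = 'a'
All 4 characters matched => is a subsequence

1


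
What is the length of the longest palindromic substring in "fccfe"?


Input: "fccfe"
Checking substrings for palindromes:
  [0:4] "fccf" (len 4) => palindrome
  [1:3] "cc" (len 2) => palindrome
Longest palindromic substring: "fccf" with length 4

4


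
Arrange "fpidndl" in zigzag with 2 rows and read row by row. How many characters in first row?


Zigzag "fpidndl" into 2 rows:
Placing characters:
  'f' => row 0
  'p' => row 1
  'i' => row 0
  'd' => row 1
  'n' => row 0
  'd' => row 1
  'l' => row 0
Rows:
  Row 0: "finl"
  Row 1: "pdd"
First row length: 4

4


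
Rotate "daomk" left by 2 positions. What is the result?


Input: "daomk", rotate left by 2
First 2 characters: "da"
Remaining characters: "omk"
Concatenate remaining + first: "omk" + "da" = "omkda"

omkda


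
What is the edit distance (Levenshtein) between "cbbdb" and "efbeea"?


Computing edit distance: "cbbdb" -> "efbeea"
DP table:
           e    f    b    e    e    a
      0    1    2    3    4    5    6
  c   1    1    2    3    4    5    6
  b   2    2    2    2    3    4    5
  b   3    3    3    2    3    4    5
  d   4    4    4    3    3    4    5
  b   5    5    5    4    4    4    5
Edit distance = dp[5][6] = 5

5


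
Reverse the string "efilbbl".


Input: efilbbl
Reading characters right to left:
  Position 6: 'l'
  Position 5: 'b'
  Position 4: 'b'
  Position 3: 'l'
  Position 2: 'i'
  Position 1: 'f'
  Position 0: 'e'
Reversed: lbblife

lbblife


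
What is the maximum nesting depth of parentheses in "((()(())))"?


Input: "((()(())))"
Tracking depth:
  Position 0 '(': depth becomes 1
  Position 1 '(': depth becomes 2
  Position 2 '(': depth becomes 3
  Position 3 ')': depth becomes 2
  Position 4 '(': depth becomes 3
  Position 5 '(': depth becomes 4
  Position 6 ')': depth becomes 3
  Position 7 ')': depth becomes 2
  Position 8 ')': depth becomes 1
  Position 9 ')': depth becomes 0
Maximum depth reached: 4

4


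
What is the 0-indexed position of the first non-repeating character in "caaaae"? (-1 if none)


Input: caaaae
Character frequencies:
  'a': 4
  'c': 1
  'e': 1
Scanning left to right for freq == 1:
  Position 0 ('c'): unique! => answer = 0

0


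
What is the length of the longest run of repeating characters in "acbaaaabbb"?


Input: "acbaaaabbb"
Scanning for longest run:
  Position 1 ('c'): new char, reset run to 1
  Position 2 ('b'): new char, reset run to 1
  Position 3 ('a'): new char, reset run to 1
  Position 4 ('a'): continues run of 'a', length=2
  Position 5 ('a'): continues run of 'a', length=3
  Position 6 ('a'): continues run of 'a', length=4
  Position 7 ('b'): new char, reset run to 1
  Position 8 ('b'): continues run of 'b', length=2
  Position 9 ('b'): continues run of 'b', length=3
Longest run: 'a' with length 4

4


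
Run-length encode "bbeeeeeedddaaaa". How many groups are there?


Input: bbeeeeeedddaaaa
Scanning for consecutive runs:
  Group 1: 'b' x 2 (positions 0-1)
  Group 2: 'e' x 6 (positions 2-7)
  Group 3: 'd' x 3 (positions 8-10)
  Group 4: 'a' x 4 (positions 11-14)
Total groups: 4

4


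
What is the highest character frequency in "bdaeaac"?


Input: bdaeaac
Character counts:
  'a': 3
  'b': 1
  'c': 1
  'd': 1
  'e': 1
Maximum frequency: 3

3


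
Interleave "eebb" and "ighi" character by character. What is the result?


Interleaving "eebb" and "ighi":
  Position 0: 'e' from first, 'i' from second => "ei"
  Position 1: 'e' from first, 'g' from second => "eg"
  Position 2: 'b' from first, 'h' from second => "bh"
  Position 3: 'b' from first, 'i' from second => "bi"
Result: eiegbhbi

eiegbhbi


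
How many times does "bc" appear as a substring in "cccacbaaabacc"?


Searching for "bc" in "cccacbaaabacc"
Scanning each position:
  Position 0: "cc" => no
  Position 1: "cc" => no
  Position 2: "ca" => no
  Position 3: "ac" => no
  Position 4: "cb" => no
  Position 5: "ba" => no
  Position 6: "aa" => no
  Position 7: "aa" => no
  Position 8: "ab" => no
  Position 9: "ba" => no
  Position 10: "ac" => no
  Position 11: "cc" => no
Total occurrences: 0

0


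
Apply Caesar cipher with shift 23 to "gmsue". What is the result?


Caesar cipher: shift "gmsue" by 23
  'g' (pos 6) + 23 = pos 3 = 'd'
  'm' (pos 12) + 23 = pos 9 = 'j'
  's' (pos 18) + 23 = pos 15 = 'p'
  'u' (pos 20) + 23 = pos 17 = 'r'
  'e' (pos 4) + 23 = pos 1 = 'b'
Result: djprb

djprb


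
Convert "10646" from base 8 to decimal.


Input: "10646" in base 8
Positional expansion:
  Digit '1' (value 1) x 8^4 = 4096
  Digit '0' (value 0) x 8^3 = 0
  Digit '6' (value 6) x 8^2 = 384
  Digit '4' (value 4) x 8^1 = 32
  Digit '6' (value 6) x 8^0 = 6
Sum = 4518

4518


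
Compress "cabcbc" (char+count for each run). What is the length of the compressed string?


Input: cabcbc
Runs:
  'c' x 1 => "c1"
  'a' x 1 => "a1"
  'b' x 1 => "b1"
  'c' x 1 => "c1"
  'b' x 1 => "b1"
  'c' x 1 => "c1"
Compressed: "c1a1b1c1b1c1"
Compressed length: 12

12


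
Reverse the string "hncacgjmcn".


Input: hncacgjmcn
Reading characters right to left:
  Position 9: 'n'
  Position 8: 'c'
  Position 7: 'm'
  Position 6: 'j'
  Position 5: 'g'
  Position 4: 'c'
  Position 3: 'a'
  Position 2: 'c'
  Position 1: 'n'
  Position 0: 'h'
Reversed: ncmjgcacnh

ncmjgcacnh


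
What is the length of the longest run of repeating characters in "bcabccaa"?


Input: "bcabccaa"
Scanning for longest run:
  Position 1 ('c'): new char, reset run to 1
  Position 2 ('a'): new char, reset run to 1
  Position 3 ('b'): new char, reset run to 1
  Position 4 ('c'): new char, reset run to 1
  Position 5 ('c'): continues run of 'c', length=2
  Position 6 ('a'): new char, reset run to 1
  Position 7 ('a'): continues run of 'a', length=2
Longest run: 'c' with length 2

2


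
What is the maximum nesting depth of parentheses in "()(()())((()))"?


Input: "()(()())((()))"
Tracking depth:
  Position 0 '(': depth becomes 1
  Position 1 ')': depth becomes 0
  Position 2 '(': depth becomes 1
  Position 3 '(': depth becomes 2
  Position 4 ')': depth becomes 1
  Position 5 '(': depth becomes 2
  Position 6 ')': depth becomes 1
  Position 7 ')': depth becomes 0
  Position 8 '(': depth becomes 1
  Position 9 '(': depth becomes 2
  Position 10 '(': depth becomes 3
  Position 11 ')': depth becomes 2
  Position 12 ')': depth becomes 1
  Position 13 ')': depth becomes 0
Maximum depth reached: 3

3


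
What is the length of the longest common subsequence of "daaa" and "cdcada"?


LCS of "daaa" and "cdcada"
DP table:
           c    d    c    a    d    a
      0    0    0    0    0    0    0
  d   0    0    1    1    1    1    1
  a   0    0    1    1    2    2    2
  a   0    0    1    1    2    2    3
  a   0    0    1    1    2    2    3
LCS length = dp[4][6] = 3

3


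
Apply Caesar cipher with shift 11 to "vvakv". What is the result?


Caesar cipher: shift "vvakv" by 11
  'v' (pos 21) + 11 = pos 6 = 'g'
  'v' (pos 21) + 11 = pos 6 = 'g'
  'a' (pos 0) + 11 = pos 11 = 'l'
  'k' (pos 10) + 11 = pos 21 = 'v'
  'v' (pos 21) + 11 = pos 6 = 'g'
Result: gglvg

gglvg


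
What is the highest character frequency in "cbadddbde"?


Input: cbadddbde
Character counts:
  'a': 1
  'b': 2
  'c': 1
  'd': 4
  'e': 1
Maximum frequency: 4

4


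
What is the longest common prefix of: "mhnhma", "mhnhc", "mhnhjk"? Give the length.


Words: mhnhma, mhnhc, mhnhjk
  Position 0: all 'm' => match
  Position 1: all 'h' => match
  Position 2: all 'n' => match
  Position 3: all 'h' => match
  Position 4: ('m', 'c', 'j') => mismatch, stop
LCP = "mhnh" (length 4)

4


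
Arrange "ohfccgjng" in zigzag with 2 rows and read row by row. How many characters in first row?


Zigzag "ohfccgjng" into 2 rows:
Placing characters:
  'o' => row 0
  'h' => row 1
  'f' => row 0
  'c' => row 1
  'c' => row 0
  'g' => row 1
  'j' => row 0
  'n' => row 1
  'g' => row 0
Rows:
  Row 0: "ofcjg"
  Row 1: "hcgn"
First row length: 5

5


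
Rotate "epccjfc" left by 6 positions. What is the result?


Input: "epccjfc", rotate left by 6
First 6 characters: "epccjf"
Remaining characters: "c"
Concatenate remaining + first: "c" + "epccjf" = "cepccjf"

cepccjf


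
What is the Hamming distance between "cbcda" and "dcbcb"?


Comparing "cbcda" and "dcbcb" position by position:
  Position 0: 'c' vs 'd' => differ
  Position 1: 'b' vs 'c' => differ
  Position 2: 'c' vs 'b' => differ
  Position 3: 'd' vs 'c' => differ
  Position 4: 'a' vs 'b' => differ
Total differences (Hamming distance): 5

5


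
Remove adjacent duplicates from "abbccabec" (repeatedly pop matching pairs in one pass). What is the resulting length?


Input: abbccabec
Stack-based adjacent duplicate removal:
  Read 'a': push. Stack: a
  Read 'b': push. Stack: ab
  Read 'b': matches stack top 'b' => pop. Stack: a
  Read 'c': push. Stack: ac
  Read 'c': matches stack top 'c' => pop. Stack: a
  Read 'a': matches stack top 'a' => pop. Stack: (empty)
  Read 'b': push. Stack: b
  Read 'e': push. Stack: be
  Read 'c': push. Stack: bec
Final stack: "bec" (length 3)

3


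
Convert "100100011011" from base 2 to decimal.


Input: "100100011011" in base 2
Positional expansion:
  Digit '1' (value 1) x 2^11 = 2048
  Digit '0' (value 0) x 2^10 = 0
  Digit '0' (value 0) x 2^9 = 0
  Digit '1' (value 1) x 2^8 = 256
  Digit '0' (value 0) x 2^7 = 0
  Digit '0' (value 0) x 2^6 = 0
  Digit '0' (value 0) x 2^5 = 0
  Digit '1' (value 1) x 2^4 = 16
  Digit '1' (value 1) x 2^3 = 8
  Digit '0' (value 0) x 2^2 = 0
  Digit '1' (value 1) x 2^1 = 2
  Digit '1' (value 1) x 2^0 = 1
Sum = 2331

2331


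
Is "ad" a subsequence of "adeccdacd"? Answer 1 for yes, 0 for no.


Check if "ad" is a subsequence of "adeccdacd"
Greedy scan:
  Position 0 ('a'): matches sub[0] = 'a'
  Position 1 ('d'): matches sub[1] = 'd'
  Position 2 ('e'): no match needed
  Position 3 ('c'): no match needed
  Position 4 ('c'): no match needed
  Position 5 ('d'): no match needed
  Position 6 ('a'): no match needed
  Position 7 ('c'): no match needed
  Position 8 ('d'): no match needed
All 2 characters matched => is a subsequence

1


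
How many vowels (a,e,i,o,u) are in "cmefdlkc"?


Input: cmefdlkc
Checking each character:
  'c' at position 0: consonant
  'm' at position 1: consonant
  'e' at position 2: vowel (running total: 1)
  'f' at position 3: consonant
  'd' at position 4: consonant
  'l' at position 5: consonant
  'k' at position 6: consonant
  'c' at position 7: consonant
Total vowels: 1

1


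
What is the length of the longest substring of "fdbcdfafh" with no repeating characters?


Input: "fdbcdfafh"
Sliding window (track last position of each char):
  Position 0 ('f'): window [0,0] length 1 -- new best
  Position 1 ('d'): window [0,1] length 2 -- new best
  Position 2 ('b'): window [0,2] length 3 -- new best
  Position 3 ('c'): window [0,3] length 4 -- new best
  Position 4 ('d'): repeat (last at 1), move window start to 2
  Position 4 ('d'): window [2,4] length 3
  Position 5 ('f'): window [2,5] length 4
  Position 6 ('a'): window [2,6] length 5 -- new best
  Position 7 ('f'): repeat (last at 5), move window start to 6
  Position 7 ('f'): window [6,7] length 2
  Position 8 ('h'): window [6,8] length 3
Longest substring with no repeats: "bcdfa" with length 5

5


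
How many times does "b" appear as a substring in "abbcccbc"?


Searching for "b" in "abbcccbc"
Scanning each position:
  Position 0: "a" => no
  Position 1: "b" => MATCH
  Position 2: "b" => MATCH
  Position 3: "c" => no
  Position 4: "c" => no
  Position 5: "c" => no
  Position 6: "b" => MATCH
  Position 7: "c" => no
Total occurrences: 3

3


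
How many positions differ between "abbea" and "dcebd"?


Comparing "abbea" and "dcebd" position by position:
  Position 0: 'a' vs 'd' => DIFFER
  Position 1: 'b' vs 'c' => DIFFER
  Position 2: 'b' vs 'e' => DIFFER
  Position 3: 'e' vs 'b' => DIFFER
  Position 4: 'a' vs 'd' => DIFFER
Positions that differ: 5

5


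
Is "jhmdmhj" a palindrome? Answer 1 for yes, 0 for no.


Input: jhmdmhj
Reversed: jhmdmhj
  Compare pos 0 ('j') with pos 6 ('j'): match
  Compare pos 1 ('h') with pos 5 ('h'): match
  Compare pos 2 ('m') with pos 4 ('m'): match
Result: palindrome

1


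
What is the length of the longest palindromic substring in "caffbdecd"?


Input: "caffbdecd"
Checking substrings for palindromes:
  [2:4] "ff" (len 2) => palindrome
Longest palindromic substring: "ff" with length 2

2


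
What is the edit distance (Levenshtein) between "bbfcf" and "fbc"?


Computing edit distance: "bbfcf" -> "fbc"
DP table:
           f    b    c
      0    1    2    3
  b   1    1    1    2
  b   2    2    1    2
  f   3    2    2    2
  c   4    3    3    2
  f   5    4    4    3
Edit distance = dp[5][3] = 3

3


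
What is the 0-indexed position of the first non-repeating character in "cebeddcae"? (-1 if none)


Input: cebeddcae
Character frequencies:
  'a': 1
  'b': 1
  'c': 2
  'd': 2
  'e': 3
Scanning left to right for freq == 1:
  Position 0 ('c'): freq=2, skip
  Position 1 ('e'): freq=3, skip
  Position 2 ('b'): unique! => answer = 2

2


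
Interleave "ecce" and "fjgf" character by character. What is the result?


Interleaving "ecce" and "fjgf":
  Position 0: 'e' from first, 'f' from second => "ef"
  Position 1: 'c' from first, 'j' from second => "cj"
  Position 2: 'c' from first, 'g' from second => "cg"
  Position 3: 'e' from first, 'f' from second => "ef"
Result: efcjcgef

efcjcgef


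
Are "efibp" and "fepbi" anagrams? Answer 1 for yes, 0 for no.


Strings: "efibp", "fepbi"
Sorted first:  befip
Sorted second: befip
Sorted forms match => anagrams

1


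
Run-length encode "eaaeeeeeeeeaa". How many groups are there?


Input: eaaeeeeeeeeaa
Scanning for consecutive runs:
  Group 1: 'e' x 1 (positions 0-0)
  Group 2: 'a' x 2 (positions 1-2)
  Group 3: 'e' x 8 (positions 3-10)
  Group 4: 'a' x 2 (positions 11-12)
Total groups: 4

4


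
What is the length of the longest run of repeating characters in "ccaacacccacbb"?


Input: "ccaacacccacbb"
Scanning for longest run:
  Position 1 ('c'): continues run of 'c', length=2
  Position 2 ('a'): new char, reset run to 1
  Position 3 ('a'): continues run of 'a', length=2
  Position 4 ('c'): new char, reset run to 1
  Position 5 ('a'): new char, reset run to 1
  Position 6 ('c'): new char, reset run to 1
  Position 7 ('c'): continues run of 'c', length=2
  Position 8 ('c'): continues run of 'c', length=3
  Position 9 ('a'): new char, reset run to 1
  Position 10 ('c'): new char, reset run to 1
  Position 11 ('b'): new char, reset run to 1
  Position 12 ('b'): continues run of 'b', length=2
Longest run: 'c' with length 3

3


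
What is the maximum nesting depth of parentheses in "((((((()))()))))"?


Input: "((((((()))()))))"
Tracking depth:
  Position 0 '(': depth becomes 1
  Position 1 '(': depth becomes 2
  Position 2 '(': depth becomes 3
  Position 3 '(': depth becomes 4
  Position 4 '(': depth becomes 5
  Position 5 '(': depth becomes 6
  Position 6 '(': depth becomes 7
  Position 7 ')': depth becomes 6
  Position 8 ')': depth becomes 5
  Position 9 ')': depth becomes 4
  Position 10 '(': depth becomes 5
  Position 11 ')': depth becomes 4
  Position 12 ')': depth becomes 3
  Position 13 ')': depth becomes 2
  Position 14 ')': depth becomes 1
  Position 15 ')': depth becomes 0
Maximum depth reached: 7

7


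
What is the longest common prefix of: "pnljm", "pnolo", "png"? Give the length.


Words: pnljm, pnolo, png
  Position 0: all 'p' => match
  Position 1: all 'n' => match
  Position 2: ('l', 'o', 'g') => mismatch, stop
LCP = "pn" (length 2)

2


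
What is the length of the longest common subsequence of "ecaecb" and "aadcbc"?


LCS of "ecaecb" and "aadcbc"
DP table:
           a    a    d    c    b    c
      0    0    0    0    0    0    0
  e   0    0    0    0    0    0    0
  c   0    0    0    0    1    1    1
  a   0    1    1    1    1    1    1
  e   0    1    1    1    1    1    1
  c   0    1    1    1    2    2    2
  b   0    1    1    1    2    3    3
LCS length = dp[6][6] = 3

3


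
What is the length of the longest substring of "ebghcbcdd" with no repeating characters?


Input: "ebghcbcdd"
Sliding window (track last position of each char):
  Position 0 ('e'): window [0,0] length 1 -- new best
  Position 1 ('b'): window [0,1] length 2 -- new best
  Position 2 ('g'): window [0,2] length 3 -- new best
  Position 3 ('h'): window [0,3] length 4 -- new best
  Position 4 ('c'): window [0,4] length 5 -- new best
  Position 5 ('b'): repeat (last at 1), move window start to 2
  Position 5 ('b'): window [2,5] length 4
  Position 6 ('c'): repeat (last at 4), move window start to 5
  Position 6 ('c'): window [5,6] length 2
  Position 7 ('d'): window [5,7] length 3
  Position 8 ('d'): repeat (last at 7), move window start to 8
  Position 8 ('d'): window [8,8] length 1
Longest substring with no repeats: "ebghc" with length 5

5


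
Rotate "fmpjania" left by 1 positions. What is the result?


Input: "fmpjania", rotate left by 1
First 1 characters: "f"
Remaining characters: "mpjania"
Concatenate remaining + first: "mpjania" + "f" = "mpjaniaf"

mpjaniaf


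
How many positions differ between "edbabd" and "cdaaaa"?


Comparing "edbabd" and "cdaaaa" position by position:
  Position 0: 'e' vs 'c' => DIFFER
  Position 1: 'd' vs 'd' => same
  Position 2: 'b' vs 'a' => DIFFER
  Position 3: 'a' vs 'a' => same
  Position 4: 'b' vs 'a' => DIFFER
  Position 5: 'd' vs 'a' => DIFFER
Positions that differ: 4

4


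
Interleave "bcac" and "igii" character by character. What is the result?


Interleaving "bcac" and "igii":
  Position 0: 'b' from first, 'i' from second => "bi"
  Position 1: 'c' from first, 'g' from second => "cg"
  Position 2: 'a' from first, 'i' from second => "ai"
  Position 3: 'c' from first, 'i' from second => "ci"
Result: bicgaici

bicgaici


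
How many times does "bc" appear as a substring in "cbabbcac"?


Searching for "bc" in "cbabbcac"
Scanning each position:
  Position 0: "cb" => no
  Position 1: "ba" => no
  Position 2: "ab" => no
  Position 3: "bb" => no
  Position 4: "bc" => MATCH
  Position 5: "ca" => no
  Position 6: "ac" => no
Total occurrences: 1

1


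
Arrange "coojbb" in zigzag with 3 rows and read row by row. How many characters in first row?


Zigzag "coojbb" into 3 rows:
Placing characters:
  'c' => row 0
  'o' => row 1
  'o' => row 2
  'j' => row 1
  'b' => row 0
  'b' => row 1
Rows:
  Row 0: "cb"
  Row 1: "ojb"
  Row 2: "o"
First row length: 2

2


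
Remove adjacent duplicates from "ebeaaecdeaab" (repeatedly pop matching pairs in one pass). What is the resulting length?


Input: ebeaaecdeaab
Stack-based adjacent duplicate removal:
  Read 'e': push. Stack: e
  Read 'b': push. Stack: eb
  Read 'e': push. Stack: ebe
  Read 'a': push. Stack: ebea
  Read 'a': matches stack top 'a' => pop. Stack: ebe
  Read 'e': matches stack top 'e' => pop. Stack: eb
  Read 'c': push. Stack: ebc
  Read 'd': push. Stack: ebcd
  Read 'e': push. Stack: ebcde
  Read 'a': push. Stack: ebcdea
  Read 'a': matches stack top 'a' => pop. Stack: ebcde
  Read 'b': push. Stack: ebcdeb
Final stack: "ebcdeb" (length 6)

6


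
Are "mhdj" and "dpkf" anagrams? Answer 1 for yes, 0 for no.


Strings: "mhdj", "dpkf"
Sorted first:  dhjm
Sorted second: dfkp
Differ at position 1: 'h' vs 'f' => not anagrams

0


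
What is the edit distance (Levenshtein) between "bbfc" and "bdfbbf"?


Computing edit distance: "bbfc" -> "bdfbbf"
DP table:
           b    d    f    b    b    f
      0    1    2    3    4    5    6
  b   1    0    1    2    3    4    5
  b   2    1    1    2    2    3    4
  f   3    2    2    1    2    3    3
  c   4    3    3    2    2    3    4
Edit distance = dp[4][6] = 4

4


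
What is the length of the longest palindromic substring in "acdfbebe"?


Input: "acdfbebe"
Checking substrings for palindromes:
  [4:7] "beb" (len 3) => palindrome
  [5:8] "ebe" (len 3) => palindrome
Longest palindromic substring: "beb" with length 3

3


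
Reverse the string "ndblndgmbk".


Input: ndblndgmbk
Reading characters right to left:
  Position 9: 'k'
  Position 8: 'b'
  Position 7: 'm'
  Position 6: 'g'
  Position 5: 'd'
  Position 4: 'n'
  Position 3: 'l'
  Position 2: 'b'
  Position 1: 'd'
  Position 0: 'n'
Reversed: kbmgdnlbdn

kbmgdnlbdn


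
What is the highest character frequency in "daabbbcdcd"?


Input: daabbbcdcd
Character counts:
  'a': 2
  'b': 3
  'c': 2
  'd': 3
Maximum frequency: 3

3


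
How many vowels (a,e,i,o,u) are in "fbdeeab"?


Input: fbdeeab
Checking each character:
  'f' at position 0: consonant
  'b' at position 1: consonant
  'd' at position 2: consonant
  'e' at position 3: vowel (running total: 1)
  'e' at position 4: vowel (running total: 2)
  'a' at position 5: vowel (running total: 3)
  'b' at position 6: consonant
Total vowels: 3

3


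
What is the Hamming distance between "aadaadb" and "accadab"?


Comparing "aadaadb" and "accadab" position by position:
  Position 0: 'a' vs 'a' => same
  Position 1: 'a' vs 'c' => differ
  Position 2: 'd' vs 'c' => differ
  Position 3: 'a' vs 'a' => same
  Position 4: 'a' vs 'd' => differ
  Position 5: 'd' vs 'a' => differ
  Position 6: 'b' vs 'b' => same
Total differences (Hamming distance): 4

4


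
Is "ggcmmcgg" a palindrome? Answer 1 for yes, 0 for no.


Input: ggcmmcgg
Reversed: ggcmmcgg
  Compare pos 0 ('g') with pos 7 ('g'): match
  Compare pos 1 ('g') with pos 6 ('g'): match
  Compare pos 2 ('c') with pos 5 ('c'): match
  Compare pos 3 ('m') with pos 4 ('m'): match
Result: palindrome

1


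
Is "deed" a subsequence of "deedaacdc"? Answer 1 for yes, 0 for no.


Check if "deed" is a subsequence of "deedaacdc"
Greedy scan:
  Position 0 ('d'): matches sub[0] = 'd'
  Position 1 ('e'): matches sub[1] = 'e'
  Position 2 ('e'): matches sub[2] = 'e'
  Position 3 ('d'): matches sub[3] = 'd'
  Position 4 ('a'): no match needed
  Position 5 ('a'): no match needed
  Position 6 ('c'): no match needed
  Position 7 ('d'): no match needed
  Position 8 ('c'): no match needed
All 4 characters matched => is a subsequence

1


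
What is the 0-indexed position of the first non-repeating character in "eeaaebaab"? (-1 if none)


Input: eeaaebaab
Character frequencies:
  'a': 4
  'b': 2
  'e': 3
Scanning left to right for freq == 1:
  Position 0 ('e'): freq=3, skip
  Position 1 ('e'): freq=3, skip
  Position 2 ('a'): freq=4, skip
  Position 3 ('a'): freq=4, skip
  Position 4 ('e'): freq=3, skip
  Position 5 ('b'): freq=2, skip
  Position 6 ('a'): freq=4, skip
  Position 7 ('a'): freq=4, skip
  Position 8 ('b'): freq=2, skip
  No unique character found => answer = -1

-1


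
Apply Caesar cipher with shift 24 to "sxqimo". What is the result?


Caesar cipher: shift "sxqimo" by 24
  's' (pos 18) + 24 = pos 16 = 'q'
  'x' (pos 23) + 24 = pos 21 = 'v'
  'q' (pos 16) + 24 = pos 14 = 'o'
  'i' (pos 8) + 24 = pos 6 = 'g'
  'm' (pos 12) + 24 = pos 10 = 'k'
  'o' (pos 14) + 24 = pos 12 = 'm'
Result: qvogkm

qvogkm


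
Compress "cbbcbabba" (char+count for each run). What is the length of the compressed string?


Input: cbbcbabba
Runs:
  'c' x 1 => "c1"
  'b' x 2 => "b2"
  'c' x 1 => "c1"
  'b' x 1 => "b1"
  'a' x 1 => "a1"
  'b' x 2 => "b2"
  'a' x 1 => "a1"
Compressed: "c1b2c1b1a1b2a1"
Compressed length: 14

14


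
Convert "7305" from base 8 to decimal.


Input: "7305" in base 8
Positional expansion:
  Digit '7' (value 7) x 8^3 = 3584
  Digit '3' (value 3) x 8^2 = 192
  Digit '0' (value 0) x 8^1 = 0
  Digit '5' (value 5) x 8^0 = 5
Sum = 3781

3781


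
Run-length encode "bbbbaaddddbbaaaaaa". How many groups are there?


Input: bbbbaaddddbbaaaaaa
Scanning for consecutive runs:
  Group 1: 'b' x 4 (positions 0-3)
  Group 2: 'a' x 2 (positions 4-5)
  Group 3: 'd' x 4 (positions 6-9)
  Group 4: 'b' x 2 (positions 10-11)
  Group 5: 'a' x 6 (positions 12-17)
Total groups: 5

5


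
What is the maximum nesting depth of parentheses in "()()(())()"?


Input: "()()(())()"
Tracking depth:
  Position 0 '(': depth becomes 1
  Position 1 ')': depth becomes 0
  Position 2 '(': depth becomes 1
  Position 3 ')': depth becomes 0
  Position 4 '(': depth becomes 1
  Position 5 '(': depth becomes 2
  Position 6 ')': depth becomes 1
  Position 7 ')': depth becomes 0
  Position 8 '(': depth becomes 1
  Position 9 ')': depth becomes 0
Maximum depth reached: 2

2


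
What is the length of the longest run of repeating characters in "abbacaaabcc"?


Input: "abbacaaabcc"
Scanning for longest run:
  Position 1 ('b'): new char, reset run to 1
  Position 2 ('b'): continues run of 'b', length=2
  Position 3 ('a'): new char, reset run to 1
  Position 4 ('c'): new char, reset run to 1
  Position 5 ('a'): new char, reset run to 1
  Position 6 ('a'): continues run of 'a', length=2
  Position 7 ('a'): continues run of 'a', length=3
  Position 8 ('b'): new char, reset run to 1
  Position 9 ('c'): new char, reset run to 1
  Position 10 ('c'): continues run of 'c', length=2
Longest run: 'a' with length 3

3


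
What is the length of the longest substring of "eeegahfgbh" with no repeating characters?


Input: "eeegahfgbh"
Sliding window (track last position of each char):
  Position 0 ('e'): window [0,0] length 1 -- new best
  Position 1 ('e'): repeat (last at 0), move window start to 1
  Position 1 ('e'): window [1,1] length 1
  Position 2 ('e'): repeat (last at 1), move window start to 2
  Position 2 ('e'): window [2,2] length 1
  Position 3 ('g'): window [2,3] length 2 -- new best
  Position 4 ('a'): window [2,4] length 3 -- new best
  Position 5 ('h'): window [2,5] length 4 -- new best
  Position 6 ('f'): window [2,6] length 5 -- new best
  Position 7 ('g'): repeat (last at 3), move window start to 4
  Position 7 ('g'): window [4,7] length 4
  Position 8 ('b'): window [4,8] length 5
  Position 9 ('h'): repeat (last at 5), move window start to 6
  Position 9 ('h'): window [6,9] length 4
Longest substring with no repeats: "egahf" with length 5

5


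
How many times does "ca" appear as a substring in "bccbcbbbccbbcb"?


Searching for "ca" in "bccbcbbbccbbcb"
Scanning each position:
  Position 0: "bc" => no
  Position 1: "cc" => no
  Position 2: "cb" => no
  Position 3: "bc" => no
  Position 4: "cb" => no
  Position 5: "bb" => no
  Position 6: "bb" => no
  Position 7: "bc" => no
  Position 8: "cc" => no
  Position 9: "cb" => no
  Position 10: "bb" => no
  Position 11: "bc" => no
  Position 12: "cb" => no
Total occurrences: 0

0


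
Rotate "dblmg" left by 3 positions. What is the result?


Input: "dblmg", rotate left by 3
First 3 characters: "dbl"
Remaining characters: "mg"
Concatenate remaining + first: "mg" + "dbl" = "mgdbl"

mgdbl


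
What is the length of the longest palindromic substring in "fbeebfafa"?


Input: "fbeebfafa"
Checking substrings for palindromes:
  [0:6] "fbeebf" (len 6) => palindrome
  [1:5] "beeb" (len 4) => palindrome
  [5:8] "faf" (len 3) => palindrome
  [6:9] "afa" (len 3) => palindrome
  [2:4] "ee" (len 2) => palindrome
Longest palindromic substring: "fbeebf" with length 6

6


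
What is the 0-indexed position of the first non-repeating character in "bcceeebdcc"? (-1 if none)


Input: bcceeebdcc
Character frequencies:
  'b': 2
  'c': 4
  'd': 1
  'e': 3
Scanning left to right for freq == 1:
  Position 0 ('b'): freq=2, skip
  Position 1 ('c'): freq=4, skip
  Position 2 ('c'): freq=4, skip
  Position 3 ('e'): freq=3, skip
  Position 4 ('e'): freq=3, skip
  Position 5 ('e'): freq=3, skip
  Position 6 ('b'): freq=2, skip
  Position 7 ('d'): unique! => answer = 7

7


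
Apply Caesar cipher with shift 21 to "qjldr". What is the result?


Caesar cipher: shift "qjldr" by 21
  'q' (pos 16) + 21 = pos 11 = 'l'
  'j' (pos 9) + 21 = pos 4 = 'e'
  'l' (pos 11) + 21 = pos 6 = 'g'
  'd' (pos 3) + 21 = pos 24 = 'y'
  'r' (pos 17) + 21 = pos 12 = 'm'
Result: legym

legym


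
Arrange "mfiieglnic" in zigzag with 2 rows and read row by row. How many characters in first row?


Zigzag "mfiieglnic" into 2 rows:
Placing characters:
  'm' => row 0
  'f' => row 1
  'i' => row 0
  'i' => row 1
  'e' => row 0
  'g' => row 1
  'l' => row 0
  'n' => row 1
  'i' => row 0
  'c' => row 1
Rows:
  Row 0: "mieli"
  Row 1: "fignc"
First row length: 5

5


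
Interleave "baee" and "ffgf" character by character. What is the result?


Interleaving "baee" and "ffgf":
  Position 0: 'b' from first, 'f' from second => "bf"
  Position 1: 'a' from first, 'f' from second => "af"
  Position 2: 'e' from first, 'g' from second => "eg"
  Position 3: 'e' from first, 'f' from second => "ef"
Result: bfafegef

bfafegef


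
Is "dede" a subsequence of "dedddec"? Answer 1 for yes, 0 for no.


Check if "dede" is a subsequence of "dedddec"
Greedy scan:
  Position 0 ('d'): matches sub[0] = 'd'
  Position 1 ('e'): matches sub[1] = 'e'
  Position 2 ('d'): matches sub[2] = 'd'
  Position 3 ('d'): no match needed
  Position 4 ('d'): no match needed
  Position 5 ('e'): matches sub[3] = 'e'
  Position 6 ('c'): no match needed
All 4 characters matched => is a subsequence

1


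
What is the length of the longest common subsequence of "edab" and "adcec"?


LCS of "edab" and "adcec"
DP table:
           a    d    c    e    c
      0    0    0    0    0    0
  e   0    0    0    0    1    1
  d   0    0    1    1    1    1
  a   0    1    1    1    1    1
  b   0    1    1    1    1    1
LCS length = dp[4][5] = 1

1


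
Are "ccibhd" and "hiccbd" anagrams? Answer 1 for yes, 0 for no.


Strings: "ccibhd", "hiccbd"
Sorted first:  bccdhi
Sorted second: bccdhi
Sorted forms match => anagrams

1


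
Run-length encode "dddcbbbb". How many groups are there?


Input: dddcbbbb
Scanning for consecutive runs:
  Group 1: 'd' x 3 (positions 0-2)
  Group 2: 'c' x 1 (positions 3-3)
  Group 3: 'b' x 4 (positions 4-7)
Total groups: 3

3


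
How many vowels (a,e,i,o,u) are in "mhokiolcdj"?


Input: mhokiolcdj
Checking each character:
  'm' at position 0: consonant
  'h' at position 1: consonant
  'o' at position 2: vowel (running total: 1)
  'k' at position 3: consonant
  'i' at position 4: vowel (running total: 2)
  'o' at position 5: vowel (running total: 3)
  'l' at position 6: consonant
  'c' at position 7: consonant
  'd' at position 8: consonant
  'j' at position 9: consonant
Total vowels: 3

3


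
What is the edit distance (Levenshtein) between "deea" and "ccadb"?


Computing edit distance: "deea" -> "ccadb"
DP table:
           c    c    a    d    b
      0    1    2    3    4    5
  d   1    1    2    3    3    4
  e   2    2    2    3    4    4
  e   3    3    3    3    4    5
  a   4    4    4    3    4    5
Edit distance = dp[4][5] = 5

5


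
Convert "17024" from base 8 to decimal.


Input: "17024" in base 8
Positional expansion:
  Digit '1' (value 1) x 8^4 = 4096
  Digit '7' (value 7) x 8^3 = 3584
  Digit '0' (value 0) x 8^2 = 0
  Digit '2' (value 2) x 8^1 = 16
  Digit '4' (value 4) x 8^0 = 4
Sum = 7700

7700


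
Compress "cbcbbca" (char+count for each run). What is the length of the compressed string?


Input: cbcbbca
Runs:
  'c' x 1 => "c1"
  'b' x 1 => "b1"
  'c' x 1 => "c1"
  'b' x 2 => "b2"
  'c' x 1 => "c1"
  'a' x 1 => "a1"
Compressed: "c1b1c1b2c1a1"
Compressed length: 12

12


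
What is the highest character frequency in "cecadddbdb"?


Input: cecadddbdb
Character counts:
  'a': 1
  'b': 2
  'c': 2
  'd': 4
  'e': 1
Maximum frequency: 4

4


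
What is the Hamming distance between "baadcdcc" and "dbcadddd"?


Comparing "baadcdcc" and "dbcadddd" position by position:
  Position 0: 'b' vs 'd' => differ
  Position 1: 'a' vs 'b' => differ
  Position 2: 'a' vs 'c' => differ
  Position 3: 'd' vs 'a' => differ
  Position 4: 'c' vs 'd' => differ
  Position 5: 'd' vs 'd' => same
  Position 6: 'c' vs 'd' => differ
  Position 7: 'c' vs 'd' => differ
Total differences (Hamming distance): 7

7


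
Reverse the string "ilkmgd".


Input: ilkmgd
Reading characters right to left:
  Position 5: 'd'
  Position 4: 'g'
  Position 3: 'm'
  Position 2: 'k'
  Position 1: 'l'
  Position 0: 'i'
Reversed: dgmkli

dgmkli


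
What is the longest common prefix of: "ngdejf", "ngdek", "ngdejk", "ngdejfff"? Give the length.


Words: ngdejf, ngdek, ngdejk, ngdejfff
  Position 0: all 'n' => match
  Position 1: all 'g' => match
  Position 2: all 'd' => match
  Position 3: all 'e' => match
  Position 4: ('j', 'k', 'j', 'j') => mismatch, stop
LCP = "ngde" (length 4)

4


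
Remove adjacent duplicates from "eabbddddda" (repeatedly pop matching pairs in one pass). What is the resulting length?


Input: eabbddddda
Stack-based adjacent duplicate removal:
  Read 'e': push. Stack: e
  Read 'a': push. Stack: ea
  Read 'b': push. Stack: eab
  Read 'b': matches stack top 'b' => pop. Stack: ea
  Read 'd': push. Stack: ead
  Read 'd': matches stack top 'd' => pop. Stack: ea
  Read 'd': push. Stack: ead
  Read 'd': matches stack top 'd' => pop. Stack: ea
  Read 'd': push. Stack: ead
  Read 'a': push. Stack: eada
Final stack: "eada" (length 4)

4


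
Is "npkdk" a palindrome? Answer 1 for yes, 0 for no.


Input: npkdk
Reversed: kdkpn
  Compare pos 0 ('n') with pos 4 ('k'): MISMATCH
  Compare pos 1 ('p') with pos 3 ('d'): MISMATCH
Result: not a palindrome

0


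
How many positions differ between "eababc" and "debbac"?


Comparing "eababc" and "debbac" position by position:
  Position 0: 'e' vs 'd' => DIFFER
  Position 1: 'a' vs 'e' => DIFFER
  Position 2: 'b' vs 'b' => same
  Position 3: 'a' vs 'b' => DIFFER
  Position 4: 'b' vs 'a' => DIFFER
  Position 5: 'c' vs 'c' => same
Positions that differ: 4

4


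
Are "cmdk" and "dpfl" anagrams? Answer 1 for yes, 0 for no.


Strings: "cmdk", "dpfl"
Sorted first:  cdkm
Sorted second: dflp
Differ at position 0: 'c' vs 'd' => not anagrams

0


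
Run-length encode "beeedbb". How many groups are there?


Input: beeedbb
Scanning for consecutive runs:
  Group 1: 'b' x 1 (positions 0-0)
  Group 2: 'e' x 3 (positions 1-3)
  Group 3: 'd' x 1 (positions 4-4)
  Group 4: 'b' x 2 (positions 5-6)
Total groups: 4

4


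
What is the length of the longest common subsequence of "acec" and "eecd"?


LCS of "acec" and "eecd"
DP table:
           e    e    c    d
      0    0    0    0    0
  a   0    0    0    0    0
  c   0    0    0    1    1
  e   0    1    1    1    1
  c   0    1    1    2    2
LCS length = dp[4][4] = 2

2


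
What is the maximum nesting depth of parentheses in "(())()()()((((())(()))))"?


Input: "(())()()()((((())(()))))"
Tracking depth:
  Position 0 '(': depth becomes 1
  Position 1 '(': depth becomes 2
  Position 2 ')': depth becomes 1
  Position 3 ')': depth becomes 0
  Position 4 '(': depth becomes 1
  Position 5 ')': depth becomes 0
  Position 6 '(': depth becomes 1
  Position 7 ')': depth becomes 0
  Position 8 '(': depth becomes 1
  Position 9 ')': depth becomes 0
  Position 10 '(': depth becomes 1
  Position 11 '(': depth becomes 2
  Position 12 '(': depth becomes 3
  Position 13 '(': depth becomes 4
  Position 14 '(': depth becomes 5
  Position 15 ')': depth becomes 4
  Position 16 ')': depth becomes 3
  Position 17 '(': depth becomes 4
  Position 18 '(': depth becomes 5
  Position 19 ')': depth becomes 4
  Position 20 ')': depth becomes 3
  Position 21 ')': depth becomes 2
  Position 22 ')': depth becomes 1
  Position 23 ')': depth becomes 0
Maximum depth reached: 5

5


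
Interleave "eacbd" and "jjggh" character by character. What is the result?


Interleaving "eacbd" and "jjggh":
  Position 0: 'e' from first, 'j' from second => "ej"
  Position 1: 'a' from first, 'j' from second => "aj"
  Position 2: 'c' from first, 'g' from second => "cg"
  Position 3: 'b' from first, 'g' from second => "bg"
  Position 4: 'd' from first, 'h' from second => "dh"
Result: ejajcgbgdh

ejajcgbgdh


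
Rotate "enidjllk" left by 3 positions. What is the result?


Input: "enidjllk", rotate left by 3
First 3 characters: "eni"
Remaining characters: "djllk"
Concatenate remaining + first: "djllk" + "eni" = "djllkeni"

djllkeni


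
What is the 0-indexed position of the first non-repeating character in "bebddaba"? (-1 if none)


Input: bebddaba
Character frequencies:
  'a': 2
  'b': 3
  'd': 2
  'e': 1
Scanning left to right for freq == 1:
  Position 0 ('b'): freq=3, skip
  Position 1 ('e'): unique! => answer = 1

1


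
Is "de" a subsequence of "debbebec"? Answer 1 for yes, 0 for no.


Check if "de" is a subsequence of "debbebec"
Greedy scan:
  Position 0 ('d'): matches sub[0] = 'd'
  Position 1 ('e'): matches sub[1] = 'e'
  Position 2 ('b'): no match needed
  Position 3 ('b'): no match needed
  Position 4 ('e'): no match needed
  Position 5 ('b'): no match needed
  Position 6 ('e'): no match needed
  Position 7 ('c'): no match needed
All 2 characters matched => is a subsequence

1


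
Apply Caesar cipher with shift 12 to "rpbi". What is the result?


Caesar cipher: shift "rpbi" by 12
  'r' (pos 17) + 12 = pos 3 = 'd'
  'p' (pos 15) + 12 = pos 1 = 'b'
  'b' (pos 1) + 12 = pos 13 = 'n'
  'i' (pos 8) + 12 = pos 20 = 'u'
Result: dbnu

dbnu


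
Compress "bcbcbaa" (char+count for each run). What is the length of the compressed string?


Input: bcbcbaa
Runs:
  'b' x 1 => "b1"
  'c' x 1 => "c1"
  'b' x 1 => "b1"
  'c' x 1 => "c1"
  'b' x 1 => "b1"
  'a' x 2 => "a2"
Compressed: "b1c1b1c1b1a2"
Compressed length: 12

12
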